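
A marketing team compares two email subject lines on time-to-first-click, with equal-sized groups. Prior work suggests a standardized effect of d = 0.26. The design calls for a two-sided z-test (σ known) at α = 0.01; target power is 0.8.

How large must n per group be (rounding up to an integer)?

n = 346 per group

For power 0.8 need Φ(δ − z_{0.005}) = 0.8, so δ = z_{0.005} + z_{0.20} = 2.576 + 0.842 = 3.417.
(The Φ(−δ − z_{α/2}) term is vanishingly small for δ > 0 and is dropped in the standard sample-size formula.)
δ = d·√(n/2) ⇒ n = 2(δ/d)² = 2 × (3.417 / 0.26)² = 345.53.
Rounding up, n = 346 per group.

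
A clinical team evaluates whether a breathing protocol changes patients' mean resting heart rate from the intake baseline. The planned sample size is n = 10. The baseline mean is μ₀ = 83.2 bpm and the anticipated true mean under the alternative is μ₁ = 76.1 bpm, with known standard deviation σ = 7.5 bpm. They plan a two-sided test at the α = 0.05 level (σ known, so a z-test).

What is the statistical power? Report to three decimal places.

Power ≈ 0.849

Standardized effect: d = |μ₁ − μ₀| / σ = |76.1 − 83.2| / 7.5 = 0.9467
Noncentrality parameter: δ = d·√n = 0.9467 × √10 = 2.9936
Two-sided α = 0.05 → critical value z_{0.025} = 1.960.
Power = Φ(δ − 1.960) + Φ(−δ − 1.960) = Φ(1.034) + Φ(-4.954) = 0.8494 + 0.0000 = 0.8494.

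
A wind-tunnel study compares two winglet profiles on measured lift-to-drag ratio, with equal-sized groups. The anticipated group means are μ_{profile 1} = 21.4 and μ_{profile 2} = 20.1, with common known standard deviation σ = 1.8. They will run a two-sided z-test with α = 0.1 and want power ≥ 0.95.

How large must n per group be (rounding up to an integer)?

Standardized effect: d = |μ_{profile 1} − μ_{profile 2}| / σ = |21.4 − 20.1| / 1.8 = 0.7222
For power 0.95 need Φ(δ − z_{0.05}) = 0.95, so δ = z_{0.05} + z_{0.05} = 1.645 + 1.645 = 3.290.
(Ignoring the negligible lower-tail rejection probability gives the usual closed-form inversion.)
δ = d·√(n/2) ⇒ n = 2(δ/d)² = 2 × (3.290 / 0.7222)² = 41.50.
Rounding up, n = 42 per group.

n = 42 per group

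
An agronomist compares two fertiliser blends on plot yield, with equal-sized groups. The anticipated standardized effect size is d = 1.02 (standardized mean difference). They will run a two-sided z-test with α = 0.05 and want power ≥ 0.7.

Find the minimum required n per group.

For power 0.7 need Φ(δ − z_{0.025}) = 0.7, so δ = z_{0.025} + z_{0.30} = 1.960 + 0.524 = 2.484.
(Ignoring the negligible lower-tail rejection probability gives the usual closed-form inversion.)
δ = d·√(n/2) ⇒ n = 2(δ/d)² = 2 × (2.484 / 1.02)² = 11.86.
Rounding up, n = 12 per group.

n = 12 per group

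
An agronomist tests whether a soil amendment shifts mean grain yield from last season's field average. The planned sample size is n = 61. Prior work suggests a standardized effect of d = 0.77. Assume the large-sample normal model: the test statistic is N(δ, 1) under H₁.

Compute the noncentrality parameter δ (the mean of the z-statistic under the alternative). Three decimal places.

The noncentrality parameter scales effect size by the design's sample-size factor: δ = d·√n = 0.77 × √61 = 6.0139

δ ≈ 6.014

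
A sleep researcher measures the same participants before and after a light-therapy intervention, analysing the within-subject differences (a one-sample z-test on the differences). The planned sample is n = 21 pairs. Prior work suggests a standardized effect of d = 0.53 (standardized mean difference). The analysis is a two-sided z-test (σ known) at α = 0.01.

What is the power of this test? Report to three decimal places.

Power ≈ 0.442

Noncentrality parameter: δ = d·√n = 0.53 × √21 = 2.4288
Two-sided α = 0.01 → critical value z_{0.005} = 2.576.
Power = Φ(δ − 2.576) + Φ(−δ − 2.576) = Φ(-0.147) + Φ(-5.005) = 0.4415 + 0.0000 = 0.4415.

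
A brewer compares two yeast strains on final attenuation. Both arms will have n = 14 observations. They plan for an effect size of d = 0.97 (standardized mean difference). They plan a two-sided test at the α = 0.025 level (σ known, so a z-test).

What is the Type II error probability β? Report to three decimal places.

Noncentrality parameter: δ = d·√(n/2) = 0.97 × √(14/2) = 2.5664
Critical value for a two-sided test at α = 0.025: z_{α/2} = 2.241.
Power = Φ(δ − 2.241) + Φ(−δ − 2.241) = Φ(0.325) + Φ(-4.808) = 0.6274 + 0.0000 = 0.6274.
Type II error: β = 1 − power = 1 − 0.6274 = 0.3726.

β ≈ 0.373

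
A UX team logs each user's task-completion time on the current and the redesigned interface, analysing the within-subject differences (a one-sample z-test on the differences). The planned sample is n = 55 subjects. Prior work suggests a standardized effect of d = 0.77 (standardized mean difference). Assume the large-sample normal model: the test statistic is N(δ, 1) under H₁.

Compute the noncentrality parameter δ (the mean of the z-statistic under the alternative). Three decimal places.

δ ≈ 5.710

The noncentrality parameter scales effect size by the design's sample-size factor: δ = d·√n = 0.77 × √55 = 5.7105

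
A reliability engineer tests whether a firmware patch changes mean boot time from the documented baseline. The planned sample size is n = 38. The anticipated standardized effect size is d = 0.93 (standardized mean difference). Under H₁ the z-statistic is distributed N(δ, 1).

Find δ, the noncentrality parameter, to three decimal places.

δ ≈ 5.733

The noncentrality parameter scales effect size by the design's sample-size factor: δ = d·√n = 0.93 × √38 = 5.7329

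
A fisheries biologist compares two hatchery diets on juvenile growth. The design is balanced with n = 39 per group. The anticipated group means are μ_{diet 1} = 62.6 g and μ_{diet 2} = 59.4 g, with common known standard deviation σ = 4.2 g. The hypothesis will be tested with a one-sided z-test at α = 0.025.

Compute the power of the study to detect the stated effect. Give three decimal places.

Standardized effect: d = |μ_{diet 1} − μ_{diet 2}| / σ = |62.6 − 59.4| / 4.2 = 0.7619
Noncentrality parameter: δ = d·√(n/2) = 0.7619 × √(39/2) = 3.3645
One-sided α = 0.025 → critical value z_{0.025} = 1.960.
Power = P(Z > 1.960 − δ) = Φ(1.405) = 0.9199.

Power ≈ 0.920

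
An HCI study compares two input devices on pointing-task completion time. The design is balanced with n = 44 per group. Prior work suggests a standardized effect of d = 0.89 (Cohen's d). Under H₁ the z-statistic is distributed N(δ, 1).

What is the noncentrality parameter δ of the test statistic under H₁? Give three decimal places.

δ ≈ 4.174

The noncentrality parameter scales effect size by the design's sample-size factor: δ = d·√(n/2) = 0.89 × √(44/2) = 4.1745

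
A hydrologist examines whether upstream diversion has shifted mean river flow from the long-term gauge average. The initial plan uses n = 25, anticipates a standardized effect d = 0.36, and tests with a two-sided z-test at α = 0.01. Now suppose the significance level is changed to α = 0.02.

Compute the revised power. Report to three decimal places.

Power ≈ 0.299

δ = d·√n = 0.36 × √25 = 1.8000 (unchanged). New critical value: z_{0.01} = 2.326.
Revised power = Φ(δ − 2.326) + Φ(−δ − 2.326) = Φ(-0.526) + Φ(-4.126) = 0.2993 + 0.0000 = 0.2993.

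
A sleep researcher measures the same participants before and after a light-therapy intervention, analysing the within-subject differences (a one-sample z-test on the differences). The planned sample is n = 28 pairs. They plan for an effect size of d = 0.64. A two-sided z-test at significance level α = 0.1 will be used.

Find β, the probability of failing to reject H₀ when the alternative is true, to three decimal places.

β ≈ 0.041

Noncentrality parameter: δ = d·√n = 0.64 × √28 = 3.3866
Critical value for a two-sided test at α = 0.1: z_{α/2} = 1.645.
Power = Φ(δ − 1.645) + Φ(−δ − 1.645) = Φ(1.742) + Φ(-5.031) = 0.9592 + 0.0000 = 0.9592.
Type II error: β = 1 − power = 1 − 0.9592 = 0.0408.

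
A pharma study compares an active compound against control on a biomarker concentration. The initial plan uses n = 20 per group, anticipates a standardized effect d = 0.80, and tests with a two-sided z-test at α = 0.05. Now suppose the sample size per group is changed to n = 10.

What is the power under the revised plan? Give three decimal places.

Power ≈ 0.432

With n = 10 per group: δ = d·√(n/2) = 0.80 × √(10/2) = 1.7889. Critical value z_{0.025} = 1.960.
Revised power = Φ(δ − 1.960) + Φ(−δ − 1.960) = Φ(-0.171) + Φ(-3.749) = 0.4321 + 0.0001 = 0.4322.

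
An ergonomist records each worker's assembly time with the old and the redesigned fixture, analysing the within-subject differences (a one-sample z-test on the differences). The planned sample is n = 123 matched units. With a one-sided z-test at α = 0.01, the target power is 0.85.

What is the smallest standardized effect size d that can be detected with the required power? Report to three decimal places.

d ≈ 0.303

Required noncentrality: δ = z_{0.01} + z_{0.15} = 2.326 + 1.036 = 3.363.
δ = d·√n ⇒ d = δ/√n = 3.363/√123 = 0.3032.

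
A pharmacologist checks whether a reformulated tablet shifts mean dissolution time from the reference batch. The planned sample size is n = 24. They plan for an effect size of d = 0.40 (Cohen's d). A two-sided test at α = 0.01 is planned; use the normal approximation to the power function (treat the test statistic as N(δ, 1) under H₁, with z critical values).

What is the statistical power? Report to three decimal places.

Power ≈ 0.269

Noncentrality parameter: δ = d·√n = 0.40 × √24 = 1.9596
Critical value for a two-sided test at α = 0.01: z_{α/2} = 2.576.
Power = Φ(δ − 2.576) + Φ(−δ − 2.576) = Φ(-0.616) + Φ(-4.535) = 0.2689 + 0.0000 = 0.2689.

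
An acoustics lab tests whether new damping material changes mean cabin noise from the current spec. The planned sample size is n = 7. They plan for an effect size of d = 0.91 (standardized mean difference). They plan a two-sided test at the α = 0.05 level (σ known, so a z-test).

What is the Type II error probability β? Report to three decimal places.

β ≈ 0.327

Noncentrality parameter: δ = d·√n = 0.91 × √7 = 2.4076
Critical value for a two-sided test at α = 0.05: z_{α/2} = 1.960.
Power = Φ(δ − 1.960) + Φ(−δ − 1.960) = Φ(0.448) + Φ(-4.368) = 0.6728 + 0.0000 = 0.6728.
Type II error: β = 1 − power = 1 − 0.6728 = 0.3272.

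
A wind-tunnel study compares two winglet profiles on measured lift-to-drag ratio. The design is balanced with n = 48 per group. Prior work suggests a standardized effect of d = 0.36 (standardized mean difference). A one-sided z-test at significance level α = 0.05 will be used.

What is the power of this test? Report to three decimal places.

Noncentrality parameter: δ = d·√(n/2) = 0.36 × √(48/2) = 1.7636
One-sided α = 0.05 → critical value z_{0.05} = 1.645.
Power = Φ(δ − 1.645) = Φ(0.119) = 0.5473.

Power ≈ 0.547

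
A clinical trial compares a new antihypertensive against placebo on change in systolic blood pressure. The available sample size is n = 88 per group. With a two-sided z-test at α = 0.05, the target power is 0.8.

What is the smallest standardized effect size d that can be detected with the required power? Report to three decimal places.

Need Φ(δ − 1.960) = 0.8, so δ = 1.960 + 0.842 = 2.802.
(Lower-tail contribution to power is negligible for δ > 0.)
δ = d·√(n/2) ⇒ d = δ/√(n/2) = 2.802/√(88/2) = 0.4224.

d ≈ 0.422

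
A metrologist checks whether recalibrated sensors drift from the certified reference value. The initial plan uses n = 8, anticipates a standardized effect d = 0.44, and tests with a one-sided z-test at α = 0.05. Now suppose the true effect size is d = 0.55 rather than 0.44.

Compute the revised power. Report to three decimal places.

With d = 0.55: δ = d·√n = 0.55 × √8 = 1.5556. Critical value z_{0.05} = 1.645.
Revised power = P(Z > 1.645 − δ) = Φ(-0.089) = 0.4645.

Power ≈ 0.464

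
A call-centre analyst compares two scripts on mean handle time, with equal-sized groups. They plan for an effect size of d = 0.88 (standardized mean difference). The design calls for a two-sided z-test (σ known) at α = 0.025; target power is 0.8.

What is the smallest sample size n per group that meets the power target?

Set Φ(δ − 2.241) = 0.8; then δ − 2.241 = Φ⁻¹(0.8) = 0.842, giving δ = 3.083.
(For δ > 0 the lower-tail rejection region contributes negligibly to power, so the one-term inversion is standard.)
δ = d·√(n/2) ⇒ n = 2(δ/d)² = 2 × (3.083 / 0.88)² = 24.55.
Round up to the next whole unit.

n = 25 per group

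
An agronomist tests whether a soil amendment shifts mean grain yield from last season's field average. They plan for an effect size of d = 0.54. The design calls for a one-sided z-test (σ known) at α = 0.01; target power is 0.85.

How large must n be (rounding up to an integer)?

For power 0.85 need Φ(δ − z_{0.01}) = 0.85, so δ = z_{0.01} + z_{0.15} = 2.326 + 1.036 = 3.363.
δ = d·√n ⇒ n = (δ/d)² = (3.363 / 0.54)² = 38.78.
Rounding up, n = 39.

n = 39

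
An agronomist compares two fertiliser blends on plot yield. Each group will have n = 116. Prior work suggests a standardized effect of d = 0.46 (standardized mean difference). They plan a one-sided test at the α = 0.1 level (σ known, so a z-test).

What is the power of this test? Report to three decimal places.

Noncentrality parameter: δ = d·√(n/2) = 0.46 × √(116/2) = 3.5033
Critical value for a one-sided test at α = 0.1: z_α = 1.282.
Power = P(Z > 1.282 − δ) = Φ(2.222) = 0.9868.

Power ≈ 0.987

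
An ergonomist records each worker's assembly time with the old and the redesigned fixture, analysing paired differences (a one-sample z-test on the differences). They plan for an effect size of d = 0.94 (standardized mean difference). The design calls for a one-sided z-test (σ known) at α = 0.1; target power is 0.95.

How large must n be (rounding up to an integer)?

For power 0.95 need Φ(δ − z_{0.1}) = 0.95, so δ = z_{0.1} + z_{0.05} = 1.282 + 1.645 = 2.926.
δ = d·√n ⇒ n = (δ/d)² = (2.926 / 0.94)² = 9.69.
Rounding up, n = 10.

n = 10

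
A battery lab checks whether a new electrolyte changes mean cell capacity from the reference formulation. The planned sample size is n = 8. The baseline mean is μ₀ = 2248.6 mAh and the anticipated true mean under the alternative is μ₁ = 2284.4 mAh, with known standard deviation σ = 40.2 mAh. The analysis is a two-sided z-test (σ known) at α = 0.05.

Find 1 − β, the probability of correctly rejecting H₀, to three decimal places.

Standardized effect: d = |μ₁ − μ₀| / σ = |2284.4 − 2248.6| / 40.2 = 0.8905
Noncentrality parameter: δ = d·√n = 0.8905 × √8 = 2.5188
Critical value for a two-sided test at α = 0.05: z_{α/2} = 1.960.
Power = Φ(δ − 1.960) + Φ(−δ − 1.960) = Φ(0.559) + Φ(-4.479) = 0.7119 + 0.0000 = 0.7119.

Power ≈ 0.712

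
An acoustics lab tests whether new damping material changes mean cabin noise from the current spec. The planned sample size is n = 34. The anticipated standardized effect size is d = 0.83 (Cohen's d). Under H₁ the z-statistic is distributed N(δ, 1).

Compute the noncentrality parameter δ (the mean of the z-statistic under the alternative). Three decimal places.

δ = d·√n = 0.83 × √34 = 4.8397

δ ≈ 4.840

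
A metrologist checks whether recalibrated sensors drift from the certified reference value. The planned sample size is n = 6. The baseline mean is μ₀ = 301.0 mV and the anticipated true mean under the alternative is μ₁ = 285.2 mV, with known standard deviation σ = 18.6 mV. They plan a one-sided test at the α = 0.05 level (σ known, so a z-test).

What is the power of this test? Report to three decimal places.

Standardized effect: d = |μ₁ − μ₀| / σ = |285.2 − 301.0| / 18.6 = 0.8495
Noncentrality parameter: δ = d·√n = 0.8495 × √6 = 2.0807
Critical value for a one-sided test at α = 0.05: z_α = 1.645.
Power = Φ(δ − 1.645) = Φ(0.436) = 0.6685.

Power ≈ 0.669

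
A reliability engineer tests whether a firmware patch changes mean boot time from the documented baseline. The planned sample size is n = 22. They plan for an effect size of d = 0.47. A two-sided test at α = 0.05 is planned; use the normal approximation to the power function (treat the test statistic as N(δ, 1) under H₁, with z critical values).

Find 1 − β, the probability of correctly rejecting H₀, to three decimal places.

Power ≈ 0.597

Noncentrality parameter: δ = d·√n = 0.47 × √22 = 2.2045
Critical value for a two-sided test at α = 0.05: z_{α/2} = 1.960.
Power = Φ(δ − 1.960) + Φ(−δ − 1.960) = Φ(0.245) + Φ(-4.164) = 0.5966 + 0.0000 = 0.5966.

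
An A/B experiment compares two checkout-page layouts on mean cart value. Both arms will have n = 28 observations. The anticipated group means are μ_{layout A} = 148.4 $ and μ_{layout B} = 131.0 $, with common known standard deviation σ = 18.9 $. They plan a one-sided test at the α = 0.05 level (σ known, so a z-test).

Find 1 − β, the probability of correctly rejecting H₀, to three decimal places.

Power ≈ 0.964

Standardized effect: d = |μ_{layout A} − μ_{layout B}| / σ = |148.4 − 131.0| / 18.9 = 0.9206
Noncentrality parameter: δ = d·√(n/2) = 0.9206 × √(28/2) = 3.4447
One-sided α = 0.05 → critical value z_{0.05} = 1.645.
Power = Φ(δ − 1.645) = Φ(1.800) = 0.9641.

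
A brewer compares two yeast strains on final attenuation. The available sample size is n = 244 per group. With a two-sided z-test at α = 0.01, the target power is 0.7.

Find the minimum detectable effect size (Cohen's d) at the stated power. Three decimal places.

d ≈ 0.281

Required noncentrality: δ = z_{0.005} + z_{0.30} = 2.576 + 0.524 = 3.100.
(Lower-tail contribution to power is negligible for δ > 0.)
δ = d·√(n/2) ⇒ d = δ/√(n/2) = 3.100/√(244/2) = 0.2807.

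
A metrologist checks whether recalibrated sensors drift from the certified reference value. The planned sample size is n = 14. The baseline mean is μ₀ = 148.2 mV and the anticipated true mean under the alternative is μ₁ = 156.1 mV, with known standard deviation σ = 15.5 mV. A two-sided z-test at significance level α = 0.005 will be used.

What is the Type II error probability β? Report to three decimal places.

Standardized effect: d = |μ₁ − μ₀| / σ = |156.1 − 148.2| / 15.5 = 0.5097
Noncentrality parameter: δ = d·√n = 0.5097 × √14 = 1.9070
Two-sided α = 0.005 → critical value z_{0.0025} = 2.807.
Power = Φ(δ − 2.807) + Φ(−δ − 2.807) = Φ(-0.900) + Φ(-4.714) = 0.1841 + 0.0000 = 0.1841.
Type II error: β = 1 − power = 1 − 0.1841 = 0.8159.

β ≈ 0.816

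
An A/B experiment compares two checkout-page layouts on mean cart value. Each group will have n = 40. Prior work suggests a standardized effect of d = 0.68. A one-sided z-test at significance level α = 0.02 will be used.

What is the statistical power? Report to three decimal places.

Noncentrality parameter: δ = d·√(n/2) = 0.68 × √(40/2) = 3.0411
One-sided α = 0.02 → critical value z_{0.02} = 2.054.
Power = Φ(δ − 2.054) = Φ(0.987) = 0.8383.

Power ≈ 0.838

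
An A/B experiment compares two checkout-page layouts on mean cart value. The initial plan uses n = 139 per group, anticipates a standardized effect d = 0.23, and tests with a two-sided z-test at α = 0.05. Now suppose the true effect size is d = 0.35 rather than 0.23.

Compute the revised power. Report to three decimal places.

Power ≈ 0.831

With d = 0.35: δ = d·√(n/2) = 0.35 × √(139/2) = 2.9178. Critical value z_{0.025} = 1.960.
Revised power = Φ(δ − 1.960) + Φ(−δ − 1.960) = Φ(0.958) + Φ(-4.878) = 0.8309 + 0.0000 = 0.8309.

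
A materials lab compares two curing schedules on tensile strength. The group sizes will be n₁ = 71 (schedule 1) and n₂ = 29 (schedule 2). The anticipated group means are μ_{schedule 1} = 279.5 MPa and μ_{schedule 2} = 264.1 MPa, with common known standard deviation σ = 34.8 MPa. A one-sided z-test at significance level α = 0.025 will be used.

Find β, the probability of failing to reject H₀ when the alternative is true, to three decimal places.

β ≈ 0.481

Standardized effect: d = |μ_{schedule 1} − μ_{schedule 2}| / σ = |279.5 − 264.1| / 34.8 = 0.4425
Noncentrality parameter: δ = d / √(1/n₁ + 1/n₂) = 0.4425 / √(1/71 + 1/29) = 2.0080
Critical value for a one-sided test at α = 0.025: z_α = 1.960.
Power = P(Z > 1.960 − δ) = Φ(0.048) = 0.5192.
Type II error: β = 1 − power = 1 − 0.5192 = 0.4808.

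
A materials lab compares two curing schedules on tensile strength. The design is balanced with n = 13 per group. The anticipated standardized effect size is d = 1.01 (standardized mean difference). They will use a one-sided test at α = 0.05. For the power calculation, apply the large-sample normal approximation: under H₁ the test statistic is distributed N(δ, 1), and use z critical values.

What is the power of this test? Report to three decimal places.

Noncentrality parameter: δ = d·√(n/2) = 1.01 × √(13/2) = 2.5750
One-sided α = 0.05 → critical value z_{0.05} = 1.645.
Power = P(Z > 1.645 − δ) = Φ(0.930) = 0.8239.

Power ≈ 0.824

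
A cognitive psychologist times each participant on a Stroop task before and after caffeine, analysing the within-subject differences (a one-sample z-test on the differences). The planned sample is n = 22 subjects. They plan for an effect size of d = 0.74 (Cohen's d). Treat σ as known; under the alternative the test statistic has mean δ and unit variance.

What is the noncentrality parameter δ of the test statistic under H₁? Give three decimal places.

δ ≈ 3.471

The noncentrality parameter scales effect size by the design's sample-size factor: δ = d·√n = 0.74 × √22 = 3.4709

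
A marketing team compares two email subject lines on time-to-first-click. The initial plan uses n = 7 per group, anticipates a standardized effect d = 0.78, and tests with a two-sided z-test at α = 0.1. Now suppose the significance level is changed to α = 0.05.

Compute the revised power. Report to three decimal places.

Power ≈ 0.309

δ = d·√(n/2) = 0.78 × √(7/2) = 1.4592 (unchanged). New critical value: z_{0.025} = 1.960.
Revised power = Φ(δ − 1.960) + Φ(−δ − 1.960) = Φ(-0.501) + Φ(-3.419) = 0.3083 + 0.0003 = 0.3086.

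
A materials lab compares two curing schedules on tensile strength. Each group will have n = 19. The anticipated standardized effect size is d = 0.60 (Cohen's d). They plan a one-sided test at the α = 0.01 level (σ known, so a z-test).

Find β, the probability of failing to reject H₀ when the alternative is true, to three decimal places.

β ≈ 0.683

Noncentrality parameter: δ = d·√(n/2) = 0.60 × √(19/2) = 1.8493
One-sided α = 0.01 → critical value z_{0.01} = 2.326.
Power = P(Z > 2.326 − δ) = Φ(-0.477) = 0.3167.
Type II error: β = 1 − power = 1 − 0.3167 = 0.6833.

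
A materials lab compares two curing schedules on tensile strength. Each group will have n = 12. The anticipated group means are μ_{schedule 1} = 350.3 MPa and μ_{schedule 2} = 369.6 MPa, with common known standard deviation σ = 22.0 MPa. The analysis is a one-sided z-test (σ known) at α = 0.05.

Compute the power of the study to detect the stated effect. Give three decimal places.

Power ≈ 0.693

Standardized effect: d = |μ_{schedule 1} − μ_{schedule 2}| / σ = |350.3 − 369.6| / 22.0 = 0.8773
Noncentrality parameter: δ = d·√(n/2) = 0.8773 × √(12/2) = 2.1489
One-sided α = 0.05 → critical value z_{0.05} = 1.645.
Power = Φ(δ − 1.645) = Φ(0.504) = 0.6929.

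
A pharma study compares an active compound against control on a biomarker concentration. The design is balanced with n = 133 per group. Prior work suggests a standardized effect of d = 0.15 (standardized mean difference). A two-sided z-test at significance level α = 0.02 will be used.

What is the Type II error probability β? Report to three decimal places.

β ≈ 0.865

Noncentrality parameter: δ = d·√(n/2) = 0.15 × √(133/2) = 1.2232
Two-sided α = 0.02 → critical value z_{0.01} = 2.326.
Power = Φ(δ − 2.326) + Φ(−δ − 2.326) = Φ(-1.103) + Φ(-3.550) = 0.1350 + 0.0002 = 0.1352.
Type II error: β = 1 − power = 1 − 0.1352 = 0.8648.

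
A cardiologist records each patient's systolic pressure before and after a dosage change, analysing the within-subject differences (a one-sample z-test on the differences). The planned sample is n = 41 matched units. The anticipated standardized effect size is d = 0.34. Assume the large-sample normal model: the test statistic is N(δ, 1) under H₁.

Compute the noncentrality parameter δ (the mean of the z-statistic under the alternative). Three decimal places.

δ ≈ 2.177

δ = d·√n = 0.34 × √41 = 2.1771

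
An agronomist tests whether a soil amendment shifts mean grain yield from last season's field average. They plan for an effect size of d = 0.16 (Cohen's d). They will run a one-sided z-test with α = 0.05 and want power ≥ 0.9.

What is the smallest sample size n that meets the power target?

n = 335

Set Φ(δ − 1.645) = 0.9; then δ − 1.645 = Φ⁻¹(0.9) = 1.282, giving δ = 2.926.
δ = d·√n ⇒ n = (δ/d)² = (2.926 / 0.16)² = 334.53.
Round up to the next whole unit.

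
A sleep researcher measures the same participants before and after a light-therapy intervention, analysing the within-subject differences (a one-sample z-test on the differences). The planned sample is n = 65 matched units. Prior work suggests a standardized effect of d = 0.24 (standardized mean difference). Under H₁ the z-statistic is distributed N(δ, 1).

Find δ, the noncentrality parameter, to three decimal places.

δ = d·√n = 0.24 × √65 = 1.9349

δ ≈ 1.935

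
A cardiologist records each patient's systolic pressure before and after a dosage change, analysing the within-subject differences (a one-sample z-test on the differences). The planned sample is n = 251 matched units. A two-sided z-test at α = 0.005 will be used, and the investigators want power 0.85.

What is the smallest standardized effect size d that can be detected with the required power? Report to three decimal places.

Need Φ(δ − 2.807) = 0.85, so δ = 2.807 + 1.036 = 3.843.
(The second rejection-region term Φ(−δ − z_{α/2}) is negligible and dropped.)
δ = d·√n ⇒ d = δ/√n = 3.843/√251 = 0.2426.

d ≈ 0.243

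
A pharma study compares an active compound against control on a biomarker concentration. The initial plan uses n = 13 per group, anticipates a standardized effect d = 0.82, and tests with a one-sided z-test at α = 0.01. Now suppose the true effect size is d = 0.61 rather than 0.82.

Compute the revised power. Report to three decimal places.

Power ≈ 0.220

With d = 0.61: δ = d·√(n/2) = 0.61 × √(13/2) = 1.5552. Critical value z_{0.01} = 2.326.
Revised power = Φ(δ − 2.326) = Φ(-0.771) = 0.2203.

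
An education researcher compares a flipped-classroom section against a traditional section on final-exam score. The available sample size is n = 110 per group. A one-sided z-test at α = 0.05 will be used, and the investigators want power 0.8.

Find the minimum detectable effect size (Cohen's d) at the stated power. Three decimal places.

Required noncentrality: δ = z_{0.05} + z_{0.20} = 1.645 + 0.842 = 2.486.
δ = d·√(n/2) ⇒ d = δ/√(n/2) = 2.486/√(110/2) = 0.3353.

d ≈ 0.335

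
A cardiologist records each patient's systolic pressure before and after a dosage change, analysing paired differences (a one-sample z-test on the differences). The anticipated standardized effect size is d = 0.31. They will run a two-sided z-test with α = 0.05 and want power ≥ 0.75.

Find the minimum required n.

n = 73

For power 0.75 need Φ(δ − z_{0.025}) = 0.75, so δ = z_{0.025} + z_{0.25} = 1.960 + 0.674 = 2.634.
(The Φ(−δ − z_{α/2}) term is vanishingly small for δ > 0 and is dropped in the standard sample-size formula.)
δ = d·√n ⇒ n = (δ/d)² = (2.634 / 0.31)² = 72.22.
Round up to the next whole unit.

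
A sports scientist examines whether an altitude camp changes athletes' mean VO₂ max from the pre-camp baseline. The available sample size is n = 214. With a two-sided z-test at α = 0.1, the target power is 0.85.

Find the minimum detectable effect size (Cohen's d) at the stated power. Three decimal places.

d ≈ 0.183

Required noncentrality: δ = z_{0.05} + z_{0.15} = 1.645 + 1.036 = 2.681.
(The second rejection-region term Φ(−δ − z_{α/2}) is negligible and dropped.)
δ = d·√n ⇒ d = δ/√n = 2.681/√214 = 0.1833.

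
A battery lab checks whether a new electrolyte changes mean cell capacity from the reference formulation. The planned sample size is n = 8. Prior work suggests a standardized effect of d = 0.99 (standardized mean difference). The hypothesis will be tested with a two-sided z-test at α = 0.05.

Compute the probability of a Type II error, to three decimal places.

Noncentrality parameter: λ = d·√n = 0.99 × √8 = 2.8001
Two-sided α = 0.05 → critical value z_{0.025} = 1.960.
Power = Φ(λ − 1.960) + Φ(−λ − 1.960) = Φ(0.840) + Φ(-4.760) = 0.7996 + 0.0000 = 0.7996.
Type II error: β = 1 − power = 1 − 0.7996 = 0.2004.

β ≈ 0.200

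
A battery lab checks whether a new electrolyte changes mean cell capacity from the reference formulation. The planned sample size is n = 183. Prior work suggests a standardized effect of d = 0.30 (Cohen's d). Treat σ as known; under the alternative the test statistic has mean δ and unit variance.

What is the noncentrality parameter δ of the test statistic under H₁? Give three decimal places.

δ ≈ 4.058

δ = d·√n = 0.30 × √183 = 4.0583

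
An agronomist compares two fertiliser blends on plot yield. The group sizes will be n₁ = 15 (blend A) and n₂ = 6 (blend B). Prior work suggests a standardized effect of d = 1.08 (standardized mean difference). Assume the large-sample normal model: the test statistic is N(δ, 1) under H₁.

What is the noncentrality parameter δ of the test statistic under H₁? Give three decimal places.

δ ≈ 2.236

The noncentrality parameter scales effect size by the design's sample-size factor: δ = d / √(1/n₁ + 1/n₂) = 1.08 / √(1/15 + 1/6) = 2.2358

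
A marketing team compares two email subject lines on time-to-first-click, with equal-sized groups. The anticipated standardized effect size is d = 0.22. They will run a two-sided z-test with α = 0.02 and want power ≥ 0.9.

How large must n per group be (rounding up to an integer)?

n = 538 per group

Set Φ(δ − 2.326) = 0.9; then δ − 2.326 = Φ⁻¹(0.9) = 1.282, giving δ = 3.608.
(The Φ(−δ − z_{α/2}) term is vanishingly small for δ > 0 and is dropped in the standard sample-size formula.)
δ = d·√(n/2) ⇒ n = 2(δ/d)² = 2 × (3.608 / 0.22)² = 537.89.
Rounding up, n = 538 per group.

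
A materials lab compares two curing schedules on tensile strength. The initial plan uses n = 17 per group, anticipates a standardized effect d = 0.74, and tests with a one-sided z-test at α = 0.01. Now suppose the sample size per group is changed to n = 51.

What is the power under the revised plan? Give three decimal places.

With n = 51 per group: δ = d·√(n/2) = 0.74 × √(51/2) = 3.7368. Critical value z_{0.01} = 2.326.
Revised power = Φ(δ − 2.326) = Φ(1.410) = 0.9208.

Power ≈ 0.921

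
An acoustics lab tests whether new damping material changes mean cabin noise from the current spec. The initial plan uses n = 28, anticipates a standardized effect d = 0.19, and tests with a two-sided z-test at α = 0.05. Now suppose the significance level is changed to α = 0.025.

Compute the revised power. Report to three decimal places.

Power ≈ 0.109

δ = d·√n = 0.19 × √28 = 1.0054 (unchanged). New critical value: z_{0.0125} = 2.241.
Revised power = Φ(δ − 2.241) + Φ(−δ − 2.241) = Φ(-1.236) + Φ(-3.247) = 0.1082 + 0.0006 = 0.1088.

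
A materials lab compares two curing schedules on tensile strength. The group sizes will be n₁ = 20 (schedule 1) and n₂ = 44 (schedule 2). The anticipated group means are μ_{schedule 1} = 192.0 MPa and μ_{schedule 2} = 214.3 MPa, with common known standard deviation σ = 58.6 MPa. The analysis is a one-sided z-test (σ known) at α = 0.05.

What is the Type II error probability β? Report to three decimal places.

β ≈ 0.592

Standardized effect: d = |μ_{schedule 1} − μ_{schedule 2}| / σ = |192.0 − 214.3| / 58.6 = 0.3805
Noncentrality parameter: δ = d / √(1/n₁ + 1/n₂) = 0.3805 / √(1/20 + 1/44) = 1.4111
Critical value for a one-sided test at α = 0.05: z_α = 1.645.
Power = Φ(δ − 1.645) = Φ(-0.234) = 0.4076.
Type II error: β = 1 − power = 1 − 0.4076 = 0.5924.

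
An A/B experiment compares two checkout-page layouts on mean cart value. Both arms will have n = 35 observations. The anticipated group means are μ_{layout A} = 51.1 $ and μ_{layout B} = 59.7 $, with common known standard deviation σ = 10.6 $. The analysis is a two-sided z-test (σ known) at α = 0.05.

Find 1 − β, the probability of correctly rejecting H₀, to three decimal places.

Standardized effect: d = |μ_{layout A} − μ_{layout B}| / σ = |51.1 − 59.7| / 10.6 = 0.8113
Noncentrality parameter: δ = d·√(n/2) = 0.8113 × √(35/2) = 3.3940
Two-sided α = 0.05 → critical value z_{0.025} = 1.960.
Power = Φ(δ − 1.960) + Φ(−δ − 1.960) = Φ(1.434) + Φ(-5.354) = 0.9242 + 0.0000 = 0.9242.

Power ≈ 0.924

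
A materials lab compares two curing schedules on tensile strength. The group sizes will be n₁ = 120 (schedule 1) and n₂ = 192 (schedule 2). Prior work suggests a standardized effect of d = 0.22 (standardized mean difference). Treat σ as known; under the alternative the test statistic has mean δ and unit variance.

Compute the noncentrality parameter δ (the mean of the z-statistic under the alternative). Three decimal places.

The noncentrality parameter scales effect size by the design's sample-size factor: δ = d / √(1/n₁ + 1/n₂) = 0.22 / √(1/120 + 1/192) = 1.8905

δ ≈ 1.891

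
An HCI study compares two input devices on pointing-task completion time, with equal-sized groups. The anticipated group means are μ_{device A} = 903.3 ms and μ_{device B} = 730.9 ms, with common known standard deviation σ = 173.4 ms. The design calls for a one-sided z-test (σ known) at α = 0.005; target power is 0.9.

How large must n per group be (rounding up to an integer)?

n = 31 per group

Standardized effect: d = |μ_{device A} − μ_{device B}| / σ = |903.3 − 730.9| / 173.4 = 0.9942
For power 0.9 need Φ(δ − z_{0.005}) = 0.9, so δ = z_{0.005} + z_{0.10} = 2.576 + 1.282 = 3.857.
δ = d·√(n/2) ⇒ n = 2(δ/d)² = 2 × (3.857 / 0.9942)² = 30.11.
Round up to the next whole unit.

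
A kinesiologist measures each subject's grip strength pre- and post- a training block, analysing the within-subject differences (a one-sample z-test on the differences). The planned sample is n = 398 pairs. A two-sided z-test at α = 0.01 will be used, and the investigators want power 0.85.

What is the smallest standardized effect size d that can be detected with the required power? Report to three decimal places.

Required noncentrality: δ = z_{0.005} + z_{0.15} = 2.576 + 1.036 = 3.612.
(The second rejection-region term Φ(−δ − z_{α/2}) is negligible and dropped.)
δ = d·√n ⇒ d = δ/√n = 3.612/√398 = 0.1811.

d ≈ 0.181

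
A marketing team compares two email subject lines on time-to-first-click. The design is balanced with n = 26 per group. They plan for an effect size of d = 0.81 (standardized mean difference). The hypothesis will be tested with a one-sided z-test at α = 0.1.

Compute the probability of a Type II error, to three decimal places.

Noncentrality parameter: δ = d·√(n/2) = 0.81 × √(26/2) = 2.9205
One-sided α = 0.1 → critical value z_{0.1} = 1.282.
Power = Φ(δ − 1.282) = Φ(1.639) = 0.9494.
Type II error: β = 1 − power = 1 − 0.9494 = 0.0506.

β ≈ 0.051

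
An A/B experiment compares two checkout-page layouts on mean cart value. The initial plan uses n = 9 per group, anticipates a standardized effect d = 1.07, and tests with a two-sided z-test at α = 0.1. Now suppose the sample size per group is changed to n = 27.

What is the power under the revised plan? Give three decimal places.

Power ≈ 0.989

With n = 27 per group: δ = d·√(n/2) = 1.07 × √(27/2) = 3.9314. Critical value z_{0.05} = 1.645.
Revised power = Φ(δ − 1.645) + Φ(−δ − 1.645) = Φ(2.287) + Φ(-5.576) = 0.9889 + 0.0000 = 0.9889.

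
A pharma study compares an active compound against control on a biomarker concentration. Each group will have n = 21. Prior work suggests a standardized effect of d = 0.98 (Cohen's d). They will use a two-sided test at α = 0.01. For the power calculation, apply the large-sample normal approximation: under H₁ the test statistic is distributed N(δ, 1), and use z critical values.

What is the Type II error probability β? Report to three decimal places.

β ≈ 0.274

Noncentrality parameter: δ = d·√(n/2) = 0.98 × √(21/2) = 3.1756
Two-sided α = 0.01 → critical value z_{0.005} = 2.576.
Power = Φ(δ − 2.576) + Φ(−δ − 2.576) = Φ(0.600) + Φ(-5.751) = 0.7257 + 0.0000 = 0.7257.
Type II error: β = 1 − power = 1 − 0.7257 = 0.2743.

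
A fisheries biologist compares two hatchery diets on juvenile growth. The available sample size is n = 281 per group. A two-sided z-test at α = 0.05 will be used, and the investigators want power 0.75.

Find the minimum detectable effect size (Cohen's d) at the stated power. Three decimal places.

Need Φ(δ − 1.960) = 0.75, so δ = 1.960 + 0.674 = 2.634.
(The second rejection-region term Φ(−δ − z_{α/2}) is negligible and dropped.)
δ = d·√(n/2) ⇒ d = δ/√(n/2) = 2.634/√(281/2) = 0.2223.

d ≈ 0.222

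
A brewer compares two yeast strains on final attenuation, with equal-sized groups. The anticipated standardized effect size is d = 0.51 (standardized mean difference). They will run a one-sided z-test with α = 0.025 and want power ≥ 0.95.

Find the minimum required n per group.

For power 0.95 need Φ(δ − z_{0.025}) = 0.95, so δ = z_{0.025} + z_{0.05} = 1.960 + 1.645 = 3.605.
δ = d·√(n/2) ⇒ n = 2(δ/d)² = 2 × (3.605 / 0.51)² = 99.92.
Rounding up, n = 100 per group.

n = 100 per group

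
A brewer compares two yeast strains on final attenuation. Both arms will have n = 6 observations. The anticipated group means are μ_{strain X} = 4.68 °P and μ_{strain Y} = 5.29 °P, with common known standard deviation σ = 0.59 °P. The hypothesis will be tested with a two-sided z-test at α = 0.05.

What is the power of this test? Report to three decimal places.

Standardized effect: d = |μ_{strain X} − μ_{strain Y}| / σ = |4.68 − 5.29| / 0.59 = 1.0339
Noncentrality parameter: δ = d·√(n/2) = 1.0339 × √(6/2) = 1.7908
Two-sided α = 0.05 → critical value z_{0.025} = 1.960.
Power = Φ(δ − 1.960) + Φ(−δ − 1.960) = Φ(-0.169) + Φ(-3.751) = 0.4328 + 0.0001 = 0.4329.

Power ≈ 0.433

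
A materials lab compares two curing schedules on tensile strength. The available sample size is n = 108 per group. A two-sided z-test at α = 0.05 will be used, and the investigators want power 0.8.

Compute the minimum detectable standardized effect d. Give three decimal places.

Required noncentrality: δ = z_{0.025} + z_{0.20} = 1.960 + 0.842 = 2.802.
(Lower-tail contribution to power is negligible for δ > 0.)
δ = d·√(n/2) ⇒ d = δ/√(n/2) = 2.802/√(108/2) = 0.3812.

d ≈ 0.381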